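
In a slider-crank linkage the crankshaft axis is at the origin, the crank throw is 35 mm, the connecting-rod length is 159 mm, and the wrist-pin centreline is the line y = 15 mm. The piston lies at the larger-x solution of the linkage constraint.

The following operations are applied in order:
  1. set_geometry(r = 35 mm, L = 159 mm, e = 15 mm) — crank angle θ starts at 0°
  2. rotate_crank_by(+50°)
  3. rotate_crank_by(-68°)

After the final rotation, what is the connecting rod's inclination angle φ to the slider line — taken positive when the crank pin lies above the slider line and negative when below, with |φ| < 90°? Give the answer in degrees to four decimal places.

-9.3440

set_geometry: r = 35 mm, L = 159 mm, e = 15 mm; θ ← 0°
rotate_crank_by(+50°): θ ← 0° +50° = 50°
rotate_crank_by(-68°): θ ← 50° -68° = -18°
crank pin P = (r cos θ, r sin θ) = (33.286978, -10.815595)
h = r sin θ − e = -10.815595 − 15 = -25.815595
sin φ = h / L = -25.815595 / 159 = -0.16236223
φ = arcsin(-0.16236223) = -9.344035°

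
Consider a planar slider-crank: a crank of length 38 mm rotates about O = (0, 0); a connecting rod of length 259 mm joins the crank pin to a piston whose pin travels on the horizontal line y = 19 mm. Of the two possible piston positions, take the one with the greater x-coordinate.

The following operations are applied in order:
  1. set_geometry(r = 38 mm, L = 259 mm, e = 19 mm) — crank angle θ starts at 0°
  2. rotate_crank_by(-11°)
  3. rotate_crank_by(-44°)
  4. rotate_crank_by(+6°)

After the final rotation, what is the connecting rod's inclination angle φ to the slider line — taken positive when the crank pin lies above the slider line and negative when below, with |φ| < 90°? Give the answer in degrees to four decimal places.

set_geometry: r = 38 mm, L = 259 mm, e = 19 mm; θ ← 0°
rotate_crank_by(-11°): θ ← 0° -11° = -11°
rotate_crank_by(-44°): θ ← -11° -44° = -55°
rotate_crank_by(+6°): θ ← -55° +6° = -49°
crank pin P = (r cos θ, r sin θ) = (24.930243, -28.678964)
h = r sin θ − e = -28.678964 − 19 = -47.678964
sin φ = h / L = -47.678964 / 259 = -0.18408866
φ = arcsin(-0.18408866) = -10.608004°

-10.6080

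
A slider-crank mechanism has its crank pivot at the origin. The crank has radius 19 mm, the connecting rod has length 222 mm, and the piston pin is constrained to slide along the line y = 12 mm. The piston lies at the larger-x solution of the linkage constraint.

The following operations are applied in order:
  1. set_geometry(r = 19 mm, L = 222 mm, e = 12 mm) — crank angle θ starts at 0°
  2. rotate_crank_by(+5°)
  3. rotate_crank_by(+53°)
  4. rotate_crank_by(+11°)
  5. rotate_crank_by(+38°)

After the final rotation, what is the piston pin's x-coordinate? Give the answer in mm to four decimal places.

216.3592

set_geometry: r = 19 mm, L = 222 mm, e = 12 mm; θ ← 0°
rotate_crank_by(+5°): θ ← 0° +5° = 5°
rotate_crank_by(+53°): θ ← 5° +53° = 58°
rotate_crank_by(+11°): θ ← 58° +11° = 69°
rotate_crank_by(+38°): θ ← 69° +38° = 107°
crank pin P = (r cos θ, r sin θ) = (-5.555062, 18.169790)
h = r sin θ − e = 18.169790 − 12 = 6.169790
x = r cos θ + √(L² − h²) = -5.555062 + √(49284.0 − 38.0663) = -5.555062 + 221.914248 = 216.359186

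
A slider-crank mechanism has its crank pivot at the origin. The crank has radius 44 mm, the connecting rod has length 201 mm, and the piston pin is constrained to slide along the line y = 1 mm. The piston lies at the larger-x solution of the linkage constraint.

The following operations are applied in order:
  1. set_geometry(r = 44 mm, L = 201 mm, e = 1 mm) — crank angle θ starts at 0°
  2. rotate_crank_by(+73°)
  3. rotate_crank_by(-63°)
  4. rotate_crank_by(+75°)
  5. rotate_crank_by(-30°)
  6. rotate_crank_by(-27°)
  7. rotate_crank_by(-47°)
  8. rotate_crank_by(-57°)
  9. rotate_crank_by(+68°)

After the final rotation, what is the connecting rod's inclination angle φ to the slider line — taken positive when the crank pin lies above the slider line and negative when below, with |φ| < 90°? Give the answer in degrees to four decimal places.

-2.0310

set_geometry: r = 44 mm, L = 201 mm, e = 1 mm; θ ← 0°
rotate_crank_by(+73°): θ ← 0° +73° = 73°
rotate_crank_by(-63°): θ ← 73° -63° = 10°
rotate_crank_by(+75°): θ ← 10° +75° = 85°
rotate_crank_by(-30°): θ ← 85° -30° = 55°
rotate_crank_by(-27°): θ ← 55° -27° = 28°
rotate_crank_by(-47°): θ ← 28° -47° = -19°
rotate_crank_by(-57°): θ ← -19° -57° = -76°
rotate_crank_by(+68°): θ ← -76° +68° = -8°
crank pin P = (r cos θ, r sin θ) = (43.571795, -6.123616)
h = r sin θ − e = -6.123616 − 1 = -7.123616
sin φ = h / L = -7.123616 / 201 = -0.03544088
φ = arcsin(-0.03544088) = -2.031038°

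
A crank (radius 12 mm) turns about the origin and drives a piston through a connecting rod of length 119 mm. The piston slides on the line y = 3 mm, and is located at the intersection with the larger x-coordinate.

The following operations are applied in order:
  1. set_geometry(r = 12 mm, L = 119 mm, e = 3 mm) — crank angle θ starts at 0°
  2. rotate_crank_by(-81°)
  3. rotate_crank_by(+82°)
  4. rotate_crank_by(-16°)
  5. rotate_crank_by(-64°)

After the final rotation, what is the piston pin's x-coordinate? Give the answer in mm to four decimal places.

120.3683

set_geometry: r = 12 mm, L = 119 mm, e = 3 mm; θ ← 0°
rotate_crank_by(-81°): θ ← 0° -81° = -81°
rotate_crank_by(+82°): θ ← -81° +82° = 1°
rotate_crank_by(-16°): θ ← 1° -16° = -15°
rotate_crank_by(-64°): θ ← -15° -64° = -79°
crank pin P = (r cos θ, r sin θ) = (2.289708, -11.779526)
h = r sin θ − e = -11.779526 − 3 = -14.779526
x = r cos θ + √(L² − h²) = 2.289708 + √(14161.0 − 218.4344) = 2.289708 + 118.078642 = 120.368350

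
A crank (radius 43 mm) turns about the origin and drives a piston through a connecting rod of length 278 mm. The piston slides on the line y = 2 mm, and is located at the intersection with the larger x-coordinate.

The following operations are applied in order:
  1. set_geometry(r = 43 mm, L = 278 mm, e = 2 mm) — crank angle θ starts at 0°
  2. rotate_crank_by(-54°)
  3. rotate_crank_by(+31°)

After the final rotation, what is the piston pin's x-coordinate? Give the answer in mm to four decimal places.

set_geometry: r = 43 mm, L = 278 mm, e = 2 mm; θ ← 0°
rotate_crank_by(-54°): θ ← 0° -54° = -54°
rotate_crank_by(+31°): θ ← -54° +31° = -23°
crank pin P = (r cos θ, r sin θ) = (39.581709, -16.801439)
h = r sin θ − e = -16.801439 − 2 = -18.801439
x = r cos θ + √(L² − h²) = 39.581709 + √(77284.0 − 353.4941) = 39.581709 + 277.363491 = 316.945199

316.9452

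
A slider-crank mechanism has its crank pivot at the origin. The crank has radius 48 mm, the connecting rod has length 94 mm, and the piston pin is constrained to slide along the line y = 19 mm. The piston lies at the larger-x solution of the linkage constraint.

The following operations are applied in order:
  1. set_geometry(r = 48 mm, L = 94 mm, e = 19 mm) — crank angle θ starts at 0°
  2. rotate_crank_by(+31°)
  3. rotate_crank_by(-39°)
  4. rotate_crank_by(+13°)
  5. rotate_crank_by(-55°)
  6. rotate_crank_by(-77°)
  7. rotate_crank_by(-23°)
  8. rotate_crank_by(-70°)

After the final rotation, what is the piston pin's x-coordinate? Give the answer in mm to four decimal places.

56.4795

set_geometry: r = 48 mm, L = 94 mm, e = 19 mm; θ ← 0°
rotate_crank_by(+31°): θ ← 0° +31° = 31°
rotate_crank_by(-39°): θ ← 31° -39° = -8°
rotate_crank_by(+13°): θ ← -8° +13° = 5°
rotate_crank_by(-55°): θ ← 5° -55° = -50°
rotate_crank_by(-77°): θ ← -50° -77° = -127°
rotate_crank_by(-23°): θ ← -127° -23° = -150°
rotate_crank_by(-70°): θ ← -150° -70° = -220°
crank pin P = (r cos θ, r sin θ) = (-36.770133, 30.853805)
h = r sin θ − e = 30.853805 − 19 = 11.853805
x = r cos θ + √(L² − h²) = -36.770133 + √(8836.0 − 140.5127) = -36.770133 + 93.249597 = 56.479464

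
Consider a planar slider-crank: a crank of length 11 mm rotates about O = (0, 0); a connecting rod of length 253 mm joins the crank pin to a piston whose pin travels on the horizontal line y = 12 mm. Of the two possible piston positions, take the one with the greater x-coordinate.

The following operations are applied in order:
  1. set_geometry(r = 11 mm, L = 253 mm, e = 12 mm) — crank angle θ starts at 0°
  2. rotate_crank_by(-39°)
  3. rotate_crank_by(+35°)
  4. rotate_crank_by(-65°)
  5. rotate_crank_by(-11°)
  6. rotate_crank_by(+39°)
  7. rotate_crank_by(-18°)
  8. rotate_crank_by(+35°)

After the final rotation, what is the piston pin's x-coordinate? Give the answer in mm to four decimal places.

set_geometry: r = 11 mm, L = 253 mm, e = 12 mm; θ ← 0°
rotate_crank_by(-39°): θ ← 0° -39° = -39°
rotate_crank_by(+35°): θ ← -39° +35° = -4°
rotate_crank_by(-65°): θ ← -4° -65° = -69°
rotate_crank_by(-11°): θ ← -69° -11° = -80°
rotate_crank_by(+39°): θ ← -80° +39° = -41°
rotate_crank_by(-18°): θ ← -41° -18° = -59°
rotate_crank_by(+35°): θ ← -59° +35° = -24°
crank pin P = (r cos θ, r sin θ) = (10.049000, -4.474103)
h = r sin θ − e = -4.474103 − 12 = -16.474103
x = r cos θ + √(L² − h²) = 10.049000 + √(64009.0 − 271.3961) = 10.049000 + 252.463074 = 262.512074

262.5121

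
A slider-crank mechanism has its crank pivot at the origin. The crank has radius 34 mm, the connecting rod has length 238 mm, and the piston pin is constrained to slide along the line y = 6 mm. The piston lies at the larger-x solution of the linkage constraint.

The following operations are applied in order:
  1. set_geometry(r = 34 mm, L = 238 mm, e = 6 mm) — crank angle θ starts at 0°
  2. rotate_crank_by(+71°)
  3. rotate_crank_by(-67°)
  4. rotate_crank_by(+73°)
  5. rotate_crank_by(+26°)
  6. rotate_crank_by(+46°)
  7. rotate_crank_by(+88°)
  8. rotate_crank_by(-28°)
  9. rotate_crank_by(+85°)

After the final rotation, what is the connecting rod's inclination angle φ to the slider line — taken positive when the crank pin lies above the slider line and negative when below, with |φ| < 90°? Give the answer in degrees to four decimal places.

set_geometry: r = 34 mm, L = 238 mm, e = 6 mm; θ ← 0°
rotate_crank_by(+71°): θ ← 0° +71° = 71°
rotate_crank_by(-67°): θ ← 71° -67° = 4°
rotate_crank_by(+73°): θ ← 4° +73° = 77°
rotate_crank_by(+26°): θ ← 77° +26° = 103°
rotate_crank_by(+46°): θ ← 103° +46° = 149°
rotate_crank_by(+88°): θ ← 149° +88° = 237°
rotate_crank_by(-28°): θ ← 237° -28° = 209°
rotate_crank_by(+85°): θ ← 209° +85° = 294°
crank pin P = (r cos θ, r sin θ) = (13.829046, -31.060546)
h = r sin θ − e = -31.060546 − 6 = -37.060546
sin φ = h / L = -37.060546 / 238 = -0.15571658
φ = arcsin(-0.15571658) = -8.958358°

-8.9584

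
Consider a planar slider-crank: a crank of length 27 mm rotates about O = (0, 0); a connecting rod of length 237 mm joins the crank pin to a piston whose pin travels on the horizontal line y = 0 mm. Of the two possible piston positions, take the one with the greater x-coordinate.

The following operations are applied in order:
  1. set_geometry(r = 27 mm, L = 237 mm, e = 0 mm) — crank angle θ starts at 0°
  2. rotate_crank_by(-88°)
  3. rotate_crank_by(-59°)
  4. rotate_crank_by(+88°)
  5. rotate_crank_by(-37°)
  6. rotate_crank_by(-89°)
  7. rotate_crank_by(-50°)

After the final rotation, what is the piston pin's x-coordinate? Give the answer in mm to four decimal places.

220.4792

set_geometry: r = 27 mm, L = 237 mm, e = 0 mm; θ ← 0°
rotate_crank_by(-88°): θ ← 0° -88° = -88°
rotate_crank_by(-59°): θ ← -88° -59° = -147°
rotate_crank_by(+88°): θ ← -147° +88° = -59°
rotate_crank_by(-37°): θ ← -59° -37° = -96°
rotate_crank_by(-89°): θ ← -96° -89° = -185°
rotate_crank_by(-50°): θ ← -185° -50° = -235°
crank pin P = (r cos θ, r sin θ) = (-15.486564, 22.117105)
h = r sin θ − e = 22.117105 − 0 = 22.117105
x = r cos θ + √(L² − h²) = -15.486564 + √(56169.0 − 489.1663) = -15.486564 + 235.965747 = 220.479183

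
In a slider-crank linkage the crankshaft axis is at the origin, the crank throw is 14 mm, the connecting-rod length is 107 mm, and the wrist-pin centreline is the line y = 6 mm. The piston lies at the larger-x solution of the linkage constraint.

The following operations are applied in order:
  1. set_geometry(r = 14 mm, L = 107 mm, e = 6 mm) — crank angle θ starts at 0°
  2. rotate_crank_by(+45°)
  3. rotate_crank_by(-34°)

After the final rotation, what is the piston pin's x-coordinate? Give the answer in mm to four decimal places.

set_geometry: r = 14 mm, L = 107 mm, e = 6 mm; θ ← 0°
rotate_crank_by(+45°): θ ← 0° +45° = 45°
rotate_crank_by(-34°): θ ← 45° -34° = 11°
crank pin P = (r cos θ, r sin θ) = (13.742781, 2.671326)
h = r sin θ − e = 2.671326 − 6 = -3.328674
x = r cos θ + √(L² − h²) = 13.742781 + √(11449.0 − 11.0801) = 13.742781 + 106.948211 = 120.690992

120.6910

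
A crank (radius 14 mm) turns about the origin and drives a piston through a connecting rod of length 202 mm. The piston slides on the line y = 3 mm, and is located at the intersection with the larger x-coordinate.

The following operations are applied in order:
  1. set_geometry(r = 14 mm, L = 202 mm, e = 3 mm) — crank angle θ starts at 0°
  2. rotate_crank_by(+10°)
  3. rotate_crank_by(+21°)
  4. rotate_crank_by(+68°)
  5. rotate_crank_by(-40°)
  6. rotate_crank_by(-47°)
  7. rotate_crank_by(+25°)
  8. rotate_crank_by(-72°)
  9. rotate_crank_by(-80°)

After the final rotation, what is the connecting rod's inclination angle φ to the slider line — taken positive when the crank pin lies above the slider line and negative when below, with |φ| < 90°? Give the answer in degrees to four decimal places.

set_geometry: r = 14 mm, L = 202 mm, e = 3 mm; θ ← 0°
rotate_crank_by(+10°): θ ← 0° +10° = 10°
rotate_crank_by(+21°): θ ← 10° +21° = 31°
rotate_crank_by(+68°): θ ← 31° +68° = 99°
rotate_crank_by(-40°): θ ← 99° -40° = 59°
rotate_crank_by(-47°): θ ← 59° -47° = 12°
rotate_crank_by(+25°): θ ← 12° +25° = 37°
rotate_crank_by(-72°): θ ← 37° -72° = -35°
rotate_crank_by(-80°): θ ← -35° -80° = -115°
crank pin P = (r cos θ, r sin θ) = (-5.916656, -12.688309)
h = r sin θ − e = -12.688309 − 3 = -15.688309
sin φ = h / L = -15.688309 / 202 = -0.07766490
φ = arcsin(-0.07766490) = -4.454356°

-4.4544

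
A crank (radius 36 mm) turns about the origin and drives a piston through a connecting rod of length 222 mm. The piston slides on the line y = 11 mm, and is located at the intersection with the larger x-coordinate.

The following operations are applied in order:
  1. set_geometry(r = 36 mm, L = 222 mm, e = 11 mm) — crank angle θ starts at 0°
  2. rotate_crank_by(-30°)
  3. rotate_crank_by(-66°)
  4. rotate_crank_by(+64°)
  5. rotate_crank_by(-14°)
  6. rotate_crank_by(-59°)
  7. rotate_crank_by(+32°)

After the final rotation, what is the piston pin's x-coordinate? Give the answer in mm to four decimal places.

set_geometry: r = 36 mm, L = 222 mm, e = 11 mm; θ ← 0°
rotate_crank_by(-30°): θ ← 0° -30° = -30°
rotate_crank_by(-66°): θ ← -30° -66° = -96°
rotate_crank_by(+64°): θ ← -96° +64° = -32°
rotate_crank_by(-14°): θ ← -32° -14° = -46°
rotate_crank_by(-59°): θ ← -46° -59° = -105°
rotate_crank_by(+32°): θ ← -105° +32° = -73°
crank pin P = (r cos θ, r sin θ) = (10.525381, -34.426971)
h = r sin θ − e = -34.426971 − 11 = -45.426971
x = r cos θ + √(L² − h²) = 10.525381 + √(49284.0 − 2063.6097) = 10.525381 + 217.302532 = 227.827913

227.8279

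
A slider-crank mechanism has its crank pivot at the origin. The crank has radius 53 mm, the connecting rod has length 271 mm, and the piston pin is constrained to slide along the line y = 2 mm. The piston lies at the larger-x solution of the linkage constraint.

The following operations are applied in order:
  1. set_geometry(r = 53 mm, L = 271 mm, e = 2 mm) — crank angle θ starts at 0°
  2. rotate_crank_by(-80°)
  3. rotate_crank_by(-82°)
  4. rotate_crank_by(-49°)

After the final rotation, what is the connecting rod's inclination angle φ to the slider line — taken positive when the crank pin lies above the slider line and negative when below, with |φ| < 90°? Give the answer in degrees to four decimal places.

5.3562

set_geometry: r = 53 mm, L = 271 mm, e = 2 mm; θ ← 0°
rotate_crank_by(-80°): θ ← 0° -80° = -80°
rotate_crank_by(-82°): θ ← -80° -82° = -162°
rotate_crank_by(-49°): θ ← -162° -49° = -211°
crank pin P = (r cos θ, r sin θ) = (-45.429867, 27.297018)
h = r sin θ − e = 27.297018 − 2 = 25.297018
sin φ = h / L = 25.297018 / 271 = 0.09334693
φ = arcsin(0.09334693) = 5.356183°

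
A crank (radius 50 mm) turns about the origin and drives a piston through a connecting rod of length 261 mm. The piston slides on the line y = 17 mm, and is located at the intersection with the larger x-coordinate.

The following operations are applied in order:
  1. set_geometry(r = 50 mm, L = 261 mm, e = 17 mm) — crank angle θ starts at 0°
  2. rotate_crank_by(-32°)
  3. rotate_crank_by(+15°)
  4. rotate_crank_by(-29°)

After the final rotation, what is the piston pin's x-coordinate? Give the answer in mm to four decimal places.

set_geometry: r = 50 mm, L = 261 mm, e = 17 mm; θ ← 0°
rotate_crank_by(-32°): θ ← 0° -32° = -32°
rotate_crank_by(+15°): θ ← -32° +15° = -17°
rotate_crank_by(-29°): θ ← -17° -29° = -46°
crank pin P = (r cos θ, r sin θ) = (34.732919, -35.966990)
h = r sin θ − e = -35.966990 − 17 = -52.966990
x = r cos θ + √(L² − h²) = 34.732919 + √(68121.0 − 2805.5020) = 34.732919 + 255.568969 = 290.301888

290.3019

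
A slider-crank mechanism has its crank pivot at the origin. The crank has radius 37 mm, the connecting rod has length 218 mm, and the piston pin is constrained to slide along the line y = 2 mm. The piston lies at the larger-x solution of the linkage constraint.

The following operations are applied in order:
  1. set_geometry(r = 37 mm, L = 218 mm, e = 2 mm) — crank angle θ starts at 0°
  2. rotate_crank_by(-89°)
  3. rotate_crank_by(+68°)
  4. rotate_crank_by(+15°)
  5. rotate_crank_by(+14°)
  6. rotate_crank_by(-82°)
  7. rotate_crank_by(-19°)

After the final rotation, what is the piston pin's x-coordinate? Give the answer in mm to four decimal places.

set_geometry: r = 37 mm, L = 218 mm, e = 2 mm; θ ← 0°
rotate_crank_by(-89°): θ ← 0° -89° = -89°
rotate_crank_by(+68°): θ ← -89° +68° = -21°
rotate_crank_by(+15°): θ ← -21° +15° = -6°
rotate_crank_by(+14°): θ ← -6° +14° = 8°
rotate_crank_by(-82°): θ ← 8° -82° = -74°
rotate_crank_by(-19°): θ ← -74° -19° = -93°
crank pin P = (r cos θ, r sin θ) = (-1.936430, -36.949293)
h = r sin θ − e = -36.949293 − 2 = -38.949293
x = r cos θ + √(L² − h²) = -1.936430 + √(47524.0 − 1517.0474) = -1.936430 + 214.492314 = 212.555883

212.5559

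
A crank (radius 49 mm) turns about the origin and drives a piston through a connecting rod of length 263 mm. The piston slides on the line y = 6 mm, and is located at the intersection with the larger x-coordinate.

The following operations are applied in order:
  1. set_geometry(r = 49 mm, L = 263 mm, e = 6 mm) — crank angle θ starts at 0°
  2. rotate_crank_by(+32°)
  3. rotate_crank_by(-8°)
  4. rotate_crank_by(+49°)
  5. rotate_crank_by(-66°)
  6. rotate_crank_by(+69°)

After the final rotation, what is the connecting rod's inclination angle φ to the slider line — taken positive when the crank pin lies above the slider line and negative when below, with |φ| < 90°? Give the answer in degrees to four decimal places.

set_geometry: r = 49 mm, L = 263 mm, e = 6 mm; θ ← 0°
rotate_crank_by(+32°): θ ← 0° +32° = 32°
rotate_crank_by(-8°): θ ← 32° -8° = 24°
rotate_crank_by(+49°): θ ← 24° +49° = 73°
rotate_crank_by(-66°): θ ← 73° -66° = 7°
rotate_crank_by(+69°): θ ← 7° +69° = 76°
crank pin P = (r cos θ, r sin θ) = (11.854173, 47.544491)
h = r sin θ − e = 47.544491 − 6 = 41.544491
sin φ = h / L = 41.544491 / 263 = 0.15796384
φ = arcsin(0.15796384) = 9.088730°

9.0887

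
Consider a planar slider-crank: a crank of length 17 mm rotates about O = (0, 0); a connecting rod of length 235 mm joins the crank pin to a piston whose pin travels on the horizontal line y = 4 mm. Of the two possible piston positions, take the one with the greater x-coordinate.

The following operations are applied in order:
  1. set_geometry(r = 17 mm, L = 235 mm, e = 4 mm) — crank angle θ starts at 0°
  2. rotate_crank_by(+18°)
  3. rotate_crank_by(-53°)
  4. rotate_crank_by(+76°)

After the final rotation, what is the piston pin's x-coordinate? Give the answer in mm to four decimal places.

set_geometry: r = 17 mm, L = 235 mm, e = 4 mm; θ ← 0°
rotate_crank_by(+18°): θ ← 0° +18° = 18°
rotate_crank_by(-53°): θ ← 18° -53° = -35°
rotate_crank_by(+76°): θ ← -35° +76° = 41°
crank pin P = (r cos θ, r sin θ) = (12.830063, 11.153003)
h = r sin θ − e = 11.153003 − 4 = 7.153003
x = r cos θ + √(L² − h²) = 12.830063 + √(55225.0 − 51.1655) = 12.830063 + 234.891112 = 247.721175

247.7212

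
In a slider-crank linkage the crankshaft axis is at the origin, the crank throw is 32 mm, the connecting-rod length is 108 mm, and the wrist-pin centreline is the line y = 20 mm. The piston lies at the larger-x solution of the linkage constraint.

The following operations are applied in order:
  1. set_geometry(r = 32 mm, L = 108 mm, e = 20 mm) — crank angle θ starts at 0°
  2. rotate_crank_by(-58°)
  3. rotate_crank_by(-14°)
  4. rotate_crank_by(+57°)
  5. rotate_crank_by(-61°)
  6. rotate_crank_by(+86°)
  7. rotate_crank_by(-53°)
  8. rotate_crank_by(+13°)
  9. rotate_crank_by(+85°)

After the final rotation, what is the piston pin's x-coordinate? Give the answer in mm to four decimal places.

set_geometry: r = 32 mm, L = 108 mm, e = 20 mm; θ ← 0°
rotate_crank_by(-58°): θ ← 0° -58° = -58°
rotate_crank_by(-14°): θ ← -58° -14° = -72°
rotate_crank_by(+57°): θ ← -72° +57° = -15°
rotate_crank_by(-61°): θ ← -15° -61° = -76°
rotate_crank_by(+86°): θ ← -76° +86° = 10°
rotate_crank_by(-53°): θ ← 10° -53° = -43°
rotate_crank_by(+13°): θ ← -43° +13° = -30°
rotate_crank_by(+85°): θ ← -30° +85° = 55°
crank pin P = (r cos θ, r sin θ) = (18.354446, 26.212865)
h = r sin θ − e = 26.212865 − 20 = 6.212865
x = r cos θ + √(L² − h²) = 18.354446 + √(11664.0 − 38.5997) = 18.354446 + 107.821150 = 126.175596

126.1756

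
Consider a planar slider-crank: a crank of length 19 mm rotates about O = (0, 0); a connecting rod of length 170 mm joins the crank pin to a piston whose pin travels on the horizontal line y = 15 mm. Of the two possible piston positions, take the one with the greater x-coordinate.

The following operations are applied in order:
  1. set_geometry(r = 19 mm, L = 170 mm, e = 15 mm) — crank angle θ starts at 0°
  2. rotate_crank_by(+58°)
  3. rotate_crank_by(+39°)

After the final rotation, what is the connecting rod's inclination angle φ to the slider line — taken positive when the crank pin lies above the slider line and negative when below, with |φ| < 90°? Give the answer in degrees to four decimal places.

set_geometry: r = 19 mm, L = 170 mm, e = 15 mm; θ ← 0°
rotate_crank_by(+58°): θ ← 0° +58° = 58°
rotate_crank_by(+39°): θ ← 58° +39° = 97°
crank pin P = (r cos θ, r sin θ) = (-2.315518, 18.858377)
h = r sin θ − e = 18.858377 − 15 = 3.858377
sin φ = h / L = 3.858377 / 170 = 0.02269633
φ = arcsin(0.02269633) = 1.300516°

1.3005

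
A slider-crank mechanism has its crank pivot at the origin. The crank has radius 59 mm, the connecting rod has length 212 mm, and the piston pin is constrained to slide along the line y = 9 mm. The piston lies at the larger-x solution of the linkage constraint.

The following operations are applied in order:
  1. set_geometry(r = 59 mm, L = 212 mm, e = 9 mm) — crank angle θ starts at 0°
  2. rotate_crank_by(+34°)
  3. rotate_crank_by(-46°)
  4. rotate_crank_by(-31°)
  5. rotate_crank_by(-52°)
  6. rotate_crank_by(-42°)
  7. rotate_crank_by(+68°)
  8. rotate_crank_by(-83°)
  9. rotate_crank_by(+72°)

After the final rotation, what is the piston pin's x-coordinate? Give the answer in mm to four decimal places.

211.3450

set_geometry: r = 59 mm, L = 212 mm, e = 9 mm; θ ← 0°
rotate_crank_by(+34°): θ ← 0° +34° = 34°
rotate_crank_by(-46°): θ ← 34° -46° = -12°
rotate_crank_by(-31°): θ ← -12° -31° = -43°
rotate_crank_by(-52°): θ ← -43° -52° = -95°
rotate_crank_by(-42°): θ ← -95° -42° = -137°
rotate_crank_by(+68°): θ ← -137° +68° = -69°
rotate_crank_by(-83°): θ ← -69° -83° = -152°
rotate_crank_by(+72°): θ ← -152° +72° = -80°
crank pin P = (r cos θ, r sin θ) = (10.245242, -58.103657)
h = r sin θ − e = -58.103657 − 9 = -67.103657
x = r cos θ + √(L² − h²) = 10.245242 + √(44944.0 − 4502.9008) = 10.245242 + 201.099724 = 211.344967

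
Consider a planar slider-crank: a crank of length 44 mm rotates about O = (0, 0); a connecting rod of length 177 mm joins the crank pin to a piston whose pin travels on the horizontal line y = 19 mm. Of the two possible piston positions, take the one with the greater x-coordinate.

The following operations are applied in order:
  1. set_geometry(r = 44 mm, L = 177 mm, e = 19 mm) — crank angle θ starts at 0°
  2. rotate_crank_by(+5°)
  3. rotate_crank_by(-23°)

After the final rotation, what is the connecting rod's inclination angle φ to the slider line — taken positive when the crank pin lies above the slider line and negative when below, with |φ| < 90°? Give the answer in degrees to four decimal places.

-10.6123

set_geometry: r = 44 mm, L = 177 mm, e = 19 mm; θ ← 0°
rotate_crank_by(+5°): θ ← 0° +5° = 5°
rotate_crank_by(-23°): θ ← 5° -23° = -18°
crank pin P = (r cos θ, r sin θ) = (41.846487, -13.596748)
h = r sin θ − e = -13.596748 − 19 = -32.596748
sin φ = h / L = -32.596748 / 177 = -0.18416242
φ = arcsin(-0.18416242) = -10.612303°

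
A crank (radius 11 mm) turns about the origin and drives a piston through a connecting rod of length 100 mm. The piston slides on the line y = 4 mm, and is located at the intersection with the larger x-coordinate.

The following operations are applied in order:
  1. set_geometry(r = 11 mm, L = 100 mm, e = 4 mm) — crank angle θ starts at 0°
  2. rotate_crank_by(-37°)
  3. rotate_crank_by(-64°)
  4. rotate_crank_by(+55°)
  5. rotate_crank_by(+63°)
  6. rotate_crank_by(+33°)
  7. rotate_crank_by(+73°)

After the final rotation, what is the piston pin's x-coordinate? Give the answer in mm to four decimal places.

set_geometry: r = 11 mm, L = 100 mm, e = 4 mm; θ ← 0°
rotate_crank_by(-37°): θ ← 0° -37° = -37°
rotate_crank_by(-64°): θ ← -37° -64° = -101°
rotate_crank_by(+55°): θ ← -101° +55° = -46°
rotate_crank_by(+63°): θ ← -46° +63° = 17°
rotate_crank_by(+33°): θ ← 17° +33° = 50°
rotate_crank_by(+73°): θ ← 50° +73° = 123°
crank pin P = (r cos θ, r sin θ) = (-5.991029, 9.225376)
h = r sin θ − e = 9.225376 − 4 = 5.225376
x = r cos θ + √(L² − h²) = -5.991029 + √(10000.0 − 27.3046) = -5.991029 + 99.863384 = 93.872355

93.8724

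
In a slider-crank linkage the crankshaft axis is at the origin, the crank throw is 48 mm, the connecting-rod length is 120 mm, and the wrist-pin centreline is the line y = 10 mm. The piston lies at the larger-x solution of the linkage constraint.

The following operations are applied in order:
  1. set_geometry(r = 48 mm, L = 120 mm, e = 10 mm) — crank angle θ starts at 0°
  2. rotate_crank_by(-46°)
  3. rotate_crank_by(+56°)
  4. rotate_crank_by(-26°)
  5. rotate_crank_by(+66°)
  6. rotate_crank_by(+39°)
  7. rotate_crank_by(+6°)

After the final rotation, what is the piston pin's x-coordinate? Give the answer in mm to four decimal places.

109.7018

set_geometry: r = 48 mm, L = 120 mm, e = 10 mm; θ ← 0°
rotate_crank_by(-46°): θ ← 0° -46° = -46°
rotate_crank_by(+56°): θ ← -46° +56° = 10°
rotate_crank_by(-26°): θ ← 10° -26° = -16°
rotate_crank_by(+66°): θ ← -16° +66° = 50°
rotate_crank_by(+39°): θ ← 50° +39° = 89°
rotate_crank_by(+6°): θ ← 89° +6° = 95°
crank pin P = (r cos θ, r sin θ) = (-4.183476, 47.817346)
h = r sin θ − e = 47.817346 − 10 = 37.817346
x = r cos θ + √(L² − h²) = -4.183476 + √(14400.0 − 1430.1516) = -4.183476 + 113.885242 = 109.701766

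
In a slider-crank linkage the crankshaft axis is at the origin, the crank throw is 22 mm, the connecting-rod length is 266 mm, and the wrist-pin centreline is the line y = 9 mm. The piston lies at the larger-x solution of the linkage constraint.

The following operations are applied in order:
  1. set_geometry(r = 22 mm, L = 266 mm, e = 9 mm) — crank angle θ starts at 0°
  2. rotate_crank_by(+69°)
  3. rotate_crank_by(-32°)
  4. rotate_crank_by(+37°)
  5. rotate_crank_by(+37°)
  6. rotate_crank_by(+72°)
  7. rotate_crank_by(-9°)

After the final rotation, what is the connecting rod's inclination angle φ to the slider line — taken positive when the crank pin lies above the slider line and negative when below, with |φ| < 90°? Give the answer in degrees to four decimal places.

set_geometry: r = 22 mm, L = 266 mm, e = 9 mm; θ ← 0°
rotate_crank_by(+69°): θ ← 0° +69° = 69°
rotate_crank_by(-32°): θ ← 69° -32° = 37°
rotate_crank_by(+37°): θ ← 37° +37° = 74°
rotate_crank_by(+37°): θ ← 74° +37° = 111°
rotate_crank_by(+72°): θ ← 111° +72° = 183°
rotate_crank_by(-9°): θ ← 183° -9° = 174°
crank pin P = (r cos θ, r sin θ) = (-21.879482, 2.299626)
h = r sin θ − e = 2.299626 − 9 = -6.700374
sin φ = h / L = -6.700374 / 266 = -0.02518938
φ = arcsin(-0.02518938) = -1.443398°

-1.4434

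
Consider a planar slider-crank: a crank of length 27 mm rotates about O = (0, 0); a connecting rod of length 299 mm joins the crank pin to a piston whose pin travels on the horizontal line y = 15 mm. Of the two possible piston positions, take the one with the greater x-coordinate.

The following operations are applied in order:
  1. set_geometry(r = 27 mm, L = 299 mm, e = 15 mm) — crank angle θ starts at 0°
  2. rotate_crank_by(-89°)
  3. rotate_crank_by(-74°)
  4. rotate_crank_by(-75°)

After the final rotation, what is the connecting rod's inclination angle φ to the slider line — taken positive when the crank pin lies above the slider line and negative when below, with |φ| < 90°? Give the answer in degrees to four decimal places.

1.5135

set_geometry: r = 27 mm, L = 299 mm, e = 15 mm; θ ← 0°
rotate_crank_by(-89°): θ ← 0° -89° = -89°
rotate_crank_by(-74°): θ ← -89° -74° = -163°
rotate_crank_by(-75°): θ ← -163° -75° = -238°
crank pin P = (r cos θ, r sin θ) = (-14.307820, 22.897299)
h = r sin θ − e = 22.897299 − 15 = 7.897299
sin φ = h / L = 7.897299 / 299 = 0.02641237
φ = arcsin(0.02641237) = 1.513493°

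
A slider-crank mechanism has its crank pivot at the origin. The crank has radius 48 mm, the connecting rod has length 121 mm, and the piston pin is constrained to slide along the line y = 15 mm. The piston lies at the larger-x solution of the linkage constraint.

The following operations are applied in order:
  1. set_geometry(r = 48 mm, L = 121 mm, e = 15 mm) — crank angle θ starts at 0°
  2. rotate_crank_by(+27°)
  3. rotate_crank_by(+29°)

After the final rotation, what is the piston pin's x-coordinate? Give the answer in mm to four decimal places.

set_geometry: r = 48 mm, L = 121 mm, e = 15 mm; θ ← 0°
rotate_crank_by(+27°): θ ← 0° +27° = 27°
rotate_crank_by(+29°): θ ← 27° +29° = 56°
crank pin P = (r cos θ, r sin θ) = (26.841259, 39.793803)
h = r sin θ − e = 39.793803 − 15 = 24.793803
x = r cos θ + √(L² − h²) = 26.841259 + √(14641.0 − 614.7327) = 26.841259 + 118.432543 = 145.273803

145.2738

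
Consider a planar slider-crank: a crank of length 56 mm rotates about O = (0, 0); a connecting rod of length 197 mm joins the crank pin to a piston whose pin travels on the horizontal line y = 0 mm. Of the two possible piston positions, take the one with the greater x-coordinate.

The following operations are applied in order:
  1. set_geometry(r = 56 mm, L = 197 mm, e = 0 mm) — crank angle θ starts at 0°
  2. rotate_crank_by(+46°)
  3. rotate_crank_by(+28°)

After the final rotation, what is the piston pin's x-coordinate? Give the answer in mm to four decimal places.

set_geometry: r = 56 mm, L = 197 mm, e = 0 mm; θ ← 0°
rotate_crank_by(+46°): θ ← 0° +46° = 46°
rotate_crank_by(+28°): θ ← 46° +28° = 74°
crank pin P = (r cos θ, r sin θ) = (15.435692, 53.830655)
h = r sin θ − e = 53.830655 − 0 = 53.830655
x = r cos θ + √(L² − h²) = 15.435692 + √(38809.0 − 2897.7394) = 15.435692 + 189.502666 = 204.938358

204.9384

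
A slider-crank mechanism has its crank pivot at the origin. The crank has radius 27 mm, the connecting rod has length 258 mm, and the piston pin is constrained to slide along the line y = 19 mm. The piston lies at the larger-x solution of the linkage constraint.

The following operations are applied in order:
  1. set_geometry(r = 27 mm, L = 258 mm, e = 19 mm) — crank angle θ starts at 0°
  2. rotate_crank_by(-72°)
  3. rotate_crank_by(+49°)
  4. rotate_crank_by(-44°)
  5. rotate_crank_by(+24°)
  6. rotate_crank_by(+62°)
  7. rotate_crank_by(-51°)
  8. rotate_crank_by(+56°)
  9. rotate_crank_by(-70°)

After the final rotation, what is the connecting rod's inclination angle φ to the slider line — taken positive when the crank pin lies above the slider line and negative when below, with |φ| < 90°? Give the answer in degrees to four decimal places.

set_geometry: r = 27 mm, L = 258 mm, e = 19 mm; θ ← 0°
rotate_crank_by(-72°): θ ← 0° -72° = -72°
rotate_crank_by(+49°): θ ← -72° +49° = -23°
rotate_crank_by(-44°): θ ← -23° -44° = -67°
rotate_crank_by(+24°): θ ← -67° +24° = -43°
rotate_crank_by(+62°): θ ← -43° +62° = 19°
rotate_crank_by(-51°): θ ← 19° -51° = -32°
rotate_crank_by(+56°): θ ← -32° +56° = 24°
rotate_crank_by(-70°): θ ← 24° -70° = -46°
crank pin P = (r cos θ, r sin θ) = (18.755776, -19.422175)
h = r sin θ − e = -19.422175 − 19 = -38.422175
sin φ = h / L = -38.422175 / 258 = -0.14892316
φ = arcsin(-0.14892316) = -8.564527°

-8.5645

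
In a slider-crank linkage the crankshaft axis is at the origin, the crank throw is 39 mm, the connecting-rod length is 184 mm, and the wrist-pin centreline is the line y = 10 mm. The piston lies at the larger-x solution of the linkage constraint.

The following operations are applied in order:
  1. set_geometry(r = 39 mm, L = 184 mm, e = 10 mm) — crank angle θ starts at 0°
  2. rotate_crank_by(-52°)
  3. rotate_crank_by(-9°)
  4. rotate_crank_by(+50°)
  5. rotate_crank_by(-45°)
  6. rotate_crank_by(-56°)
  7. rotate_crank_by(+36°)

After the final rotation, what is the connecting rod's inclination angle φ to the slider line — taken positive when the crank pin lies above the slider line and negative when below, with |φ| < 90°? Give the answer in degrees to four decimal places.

-15.0706

set_geometry: r = 39 mm, L = 184 mm, e = 10 mm; θ ← 0°
rotate_crank_by(-52°): θ ← 0° -52° = -52°
rotate_crank_by(-9°): θ ← -52° -9° = -61°
rotate_crank_by(+50°): θ ← -61° +50° = -11°
rotate_crank_by(-45°): θ ← -11° -45° = -56°
rotate_crank_by(-56°): θ ← -56° -56° = -112°
rotate_crank_by(+36°): θ ← -112° +36° = -76°
crank pin P = (r cos θ, r sin θ) = (9.434954, -37.841533)
h = r sin θ − e = -37.841533 − 10 = -47.841533
sin φ = h / L = -47.841533 / 184 = -0.26000833
φ = arcsin(-0.26000833) = -15.070557°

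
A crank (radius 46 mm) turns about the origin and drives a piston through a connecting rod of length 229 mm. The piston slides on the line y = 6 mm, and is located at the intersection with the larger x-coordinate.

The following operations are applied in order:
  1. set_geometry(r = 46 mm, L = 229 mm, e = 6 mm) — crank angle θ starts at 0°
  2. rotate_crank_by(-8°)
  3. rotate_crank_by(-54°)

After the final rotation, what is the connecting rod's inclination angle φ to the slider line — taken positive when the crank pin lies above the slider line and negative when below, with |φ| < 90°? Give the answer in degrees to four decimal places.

-11.7453

set_geometry: r = 46 mm, L = 229 mm, e = 6 mm; θ ← 0°
rotate_crank_by(-8°): θ ← 0° -8° = -8°
rotate_crank_by(-54°): θ ← -8° -54° = -62°
crank pin P = (r cos θ, r sin θ) = (21.595692, -40.615589)
h = r sin θ − e = -40.615589 − 6 = -46.615589
sin φ = h / L = -46.615589 / 229 = -0.20356153
φ = arcsin(-0.20356153) = -11.745305°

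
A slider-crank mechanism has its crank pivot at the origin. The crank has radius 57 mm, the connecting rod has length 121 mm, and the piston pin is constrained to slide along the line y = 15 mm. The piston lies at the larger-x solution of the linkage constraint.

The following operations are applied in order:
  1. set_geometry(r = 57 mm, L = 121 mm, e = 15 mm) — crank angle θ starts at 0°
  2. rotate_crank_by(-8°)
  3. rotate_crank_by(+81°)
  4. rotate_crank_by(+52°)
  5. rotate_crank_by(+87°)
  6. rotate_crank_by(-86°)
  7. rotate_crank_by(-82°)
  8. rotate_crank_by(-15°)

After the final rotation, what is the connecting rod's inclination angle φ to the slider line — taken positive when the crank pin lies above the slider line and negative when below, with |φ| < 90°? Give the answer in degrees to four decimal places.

5.9934

set_geometry: r = 57 mm, L = 121 mm, e = 15 mm; θ ← 0°
rotate_crank_by(-8°): θ ← 0° -8° = -8°
rotate_crank_by(+81°): θ ← -8° +81° = 73°
rotate_crank_by(+52°): θ ← 73° +52° = 125°
rotate_crank_by(+87°): θ ← 125° +87° = 212°
rotate_crank_by(-86°): θ ← 212° -86° = 126°
rotate_crank_by(-82°): θ ← 126° -82° = 44°
rotate_crank_by(-15°): θ ← 44° -15° = 29°
crank pin P = (r cos θ, r sin θ) = (49.853323, 27.634148)
h = r sin θ − e = 27.634148 − 15 = 12.634148
sin φ = h / L = 12.634148 / 121 = 0.10441445
φ = arcsin(0.10441445) = 5.993432°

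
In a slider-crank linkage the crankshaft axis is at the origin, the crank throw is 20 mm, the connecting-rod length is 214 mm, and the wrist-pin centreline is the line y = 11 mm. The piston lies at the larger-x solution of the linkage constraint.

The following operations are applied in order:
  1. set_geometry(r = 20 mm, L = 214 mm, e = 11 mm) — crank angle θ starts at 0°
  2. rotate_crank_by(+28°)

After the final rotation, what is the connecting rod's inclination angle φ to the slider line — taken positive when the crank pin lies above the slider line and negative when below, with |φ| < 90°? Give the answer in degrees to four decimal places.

set_geometry: r = 20 mm, L = 214 mm, e = 11 mm; θ ← 0°
rotate_crank_by(+28°): θ ← 0° +28° = 28°
crank pin P = (r cos θ, r sin θ) = (17.658952, 9.389431)
h = r sin θ − e = 9.389431 − 11 = -1.610569
sin φ = h / L = -1.610569 / 214 = -0.00752602
φ = arcsin(-0.00752602) = -0.431213°

-0.4312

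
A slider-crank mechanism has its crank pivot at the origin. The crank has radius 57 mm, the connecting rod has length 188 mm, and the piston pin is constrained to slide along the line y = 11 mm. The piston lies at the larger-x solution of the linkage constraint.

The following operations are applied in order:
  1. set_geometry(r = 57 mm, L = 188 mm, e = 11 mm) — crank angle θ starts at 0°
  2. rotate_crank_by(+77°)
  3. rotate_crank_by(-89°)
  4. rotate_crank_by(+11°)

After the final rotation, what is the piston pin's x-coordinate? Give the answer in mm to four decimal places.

244.6083

set_geometry: r = 57 mm, L = 188 mm, e = 11 mm; θ ← 0°
rotate_crank_by(+77°): θ ← 0° +77° = 77°
rotate_crank_by(-89°): θ ← 77° -89° = -12°
rotate_crank_by(+11°): θ ← -12° +11° = -1°
crank pin P = (r cos θ, r sin θ) = (56.991319, -0.994787)
h = r sin θ − e = -0.994787 − 11 = -11.994787
x = r cos θ + √(L² − h²) = 56.991319 + √(35344.0 − 143.8749) = 56.991319 + 187.616964 = 244.608282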